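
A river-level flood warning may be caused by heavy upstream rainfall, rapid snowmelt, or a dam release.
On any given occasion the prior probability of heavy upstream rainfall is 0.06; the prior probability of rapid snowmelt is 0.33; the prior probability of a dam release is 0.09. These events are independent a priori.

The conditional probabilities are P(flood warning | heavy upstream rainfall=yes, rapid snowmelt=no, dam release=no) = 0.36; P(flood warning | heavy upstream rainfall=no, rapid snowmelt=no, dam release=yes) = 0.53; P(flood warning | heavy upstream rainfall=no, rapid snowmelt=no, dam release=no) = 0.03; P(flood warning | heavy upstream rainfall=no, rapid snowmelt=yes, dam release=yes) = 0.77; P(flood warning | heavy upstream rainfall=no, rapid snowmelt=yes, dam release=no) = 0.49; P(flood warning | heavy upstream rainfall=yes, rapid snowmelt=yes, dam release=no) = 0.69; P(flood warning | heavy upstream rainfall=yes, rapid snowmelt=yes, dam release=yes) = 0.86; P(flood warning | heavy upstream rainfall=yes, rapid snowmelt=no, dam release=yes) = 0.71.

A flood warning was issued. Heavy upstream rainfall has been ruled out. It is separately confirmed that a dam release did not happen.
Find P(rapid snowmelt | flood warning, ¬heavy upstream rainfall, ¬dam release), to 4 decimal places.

P(rapid snowmelt | flood warning, ¬heavy upstream rainfall, ¬dam release) ≈ 0.8894

P(flood warning | ¬heavy upstream rainfall, ¬dam release) = 0.03*0.67 + 0.49*0.33 = 0.020100 + 0.161700 = 0.181800
The rapid snowmelt-present share is 0.49*0.33 = 0.161700.
Hence the posterior is 0.161700/0.181800 ≈ 0.8894.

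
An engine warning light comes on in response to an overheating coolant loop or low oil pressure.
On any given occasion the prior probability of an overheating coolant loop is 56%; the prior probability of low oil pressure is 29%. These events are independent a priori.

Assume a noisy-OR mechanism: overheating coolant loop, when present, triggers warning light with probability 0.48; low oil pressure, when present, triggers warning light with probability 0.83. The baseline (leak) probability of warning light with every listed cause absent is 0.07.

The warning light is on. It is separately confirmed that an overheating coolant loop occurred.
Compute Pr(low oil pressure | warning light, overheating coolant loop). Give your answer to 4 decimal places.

Under noisy-OR, P(warning light | causes) = 1 − (1−0.07)·∏(1−qᵢ) over the active causes.
Sum P(warning light|·) weighted by the priors over both values of low oil pressure:
  P(warning light | overheating coolant loop) = 0.5164·0.71 + 0.917788·0.29
        = 0.366644 + 0.266159 = 0.632803
Keeping only the low oil pressure-present terms gives 0.266159, so
  P(low oil pressure | warning light, overheating coolant loop) = 0.266159 / 0.632803 ≈ 0.4206

Pr(low oil pressure | warning light, overheating coolant loop) ≈ 0.4206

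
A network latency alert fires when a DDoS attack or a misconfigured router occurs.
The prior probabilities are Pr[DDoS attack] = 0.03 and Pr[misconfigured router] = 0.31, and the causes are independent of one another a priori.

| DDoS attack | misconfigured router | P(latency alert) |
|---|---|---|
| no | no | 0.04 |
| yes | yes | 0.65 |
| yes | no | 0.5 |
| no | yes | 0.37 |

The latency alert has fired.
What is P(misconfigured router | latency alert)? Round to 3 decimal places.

P(misconfigured router | latency alert) ≈ 0.760

P(latency alert) = 0.04×0.97×0.69 + 0.37×0.97×0.31 + 0.5×0.03×0.69 + 0.65×0.03×0.31 = 0.026772 + 0.111259 + 0.010350 + 0.006045 = 0.154426
Of this, 0.117304 comes from 0.111259 + 0.006045 (the misconfigured router=true cases).
So P(misconfigured router | latency alert) = 0.117304/0.154426 ≈ 0.760.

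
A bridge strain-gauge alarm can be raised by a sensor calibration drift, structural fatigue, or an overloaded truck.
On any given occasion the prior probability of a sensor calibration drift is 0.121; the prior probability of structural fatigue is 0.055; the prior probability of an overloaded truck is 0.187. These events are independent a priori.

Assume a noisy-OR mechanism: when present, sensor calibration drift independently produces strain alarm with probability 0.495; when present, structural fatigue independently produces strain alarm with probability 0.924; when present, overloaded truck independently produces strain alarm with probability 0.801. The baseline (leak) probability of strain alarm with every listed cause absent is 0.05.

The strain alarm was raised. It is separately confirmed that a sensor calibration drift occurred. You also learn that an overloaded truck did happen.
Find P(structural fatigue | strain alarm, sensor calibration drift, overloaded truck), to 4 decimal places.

Under noisy-OR, P(strain alarm | causes) = 1 − (1−0.05)·∏(1−qᵢ) over the active causes.
Numerator (weight on configurations with structural fatigue): 0.992744×0.055 = 0.054601
The normalizing constant is 0.90453×0.945 + 0.992744×0.055 = 0.909382
P(structural fatigue | strain alarm, sensor calibration drift, overloaded truck) = 0.054601/0.909382 ≈ 0.0600

P(structural fatigue | strain alarm, sensor calibration drift, overloaded truck) ≈ 0.0600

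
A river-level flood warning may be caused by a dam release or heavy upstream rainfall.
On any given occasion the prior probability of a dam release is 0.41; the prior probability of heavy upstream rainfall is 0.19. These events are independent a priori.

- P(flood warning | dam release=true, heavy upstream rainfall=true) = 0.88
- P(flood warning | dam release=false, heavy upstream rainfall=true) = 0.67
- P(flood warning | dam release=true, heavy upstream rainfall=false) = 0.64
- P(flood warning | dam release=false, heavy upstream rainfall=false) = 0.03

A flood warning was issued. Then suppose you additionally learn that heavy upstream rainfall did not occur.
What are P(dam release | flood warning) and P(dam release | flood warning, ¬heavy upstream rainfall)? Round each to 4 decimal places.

Sum P(flood warning|·) weighted by the priors over the 4 (dam release, heavy upstream rainfall) configurations:
  P(flood warning) = 0.03×0.59×0.81 + 0.67×0.59×0.19 + 0.64×0.41×0.81 + 0.88×0.41×0.19
        = 0.014337 + 0.075107 + 0.212544 + 0.068552 = 0.370540
Configurations with dam release contribute 0.281096, so
  P(dam release | flood warning) = 0.281096 / 0.370540 ≈ 0.7586

With the extra evidence:
Weight on dam release=true, given the evidence: 0.64×0.41 = 0.262400
The normalizing constant is 0.03×0.59 + 0.64×0.41 = 0.280100
Posterior = 0.262400 / 0.280100 ≈ 0.9368

P(dam release | flood warning) ≈ 0.7586; P(dam release | flood warning, ¬heavy upstream rainfall) ≈ 0.9368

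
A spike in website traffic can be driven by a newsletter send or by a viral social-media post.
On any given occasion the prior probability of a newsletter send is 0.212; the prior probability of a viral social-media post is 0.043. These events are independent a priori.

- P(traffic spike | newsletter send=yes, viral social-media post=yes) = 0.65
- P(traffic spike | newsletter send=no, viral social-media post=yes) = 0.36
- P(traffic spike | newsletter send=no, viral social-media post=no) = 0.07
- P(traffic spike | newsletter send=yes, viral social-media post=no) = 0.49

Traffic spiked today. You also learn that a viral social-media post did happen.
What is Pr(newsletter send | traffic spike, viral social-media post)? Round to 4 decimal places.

Pr(newsletter send | traffic spike, viral social-media post) ≈ 0.3269

P(traffic spike | viral social-media post) = 0.36×0.788 + 0.65×0.212 = 0.283680 + 0.137800 = 0.421480
Restricting to configurations with newsletter send present: 0.65×0.212 = 0.137800.
P(newsletter send | traffic spike, viral social-media post) = 0.137800 / 0.421480 ≈ 0.3269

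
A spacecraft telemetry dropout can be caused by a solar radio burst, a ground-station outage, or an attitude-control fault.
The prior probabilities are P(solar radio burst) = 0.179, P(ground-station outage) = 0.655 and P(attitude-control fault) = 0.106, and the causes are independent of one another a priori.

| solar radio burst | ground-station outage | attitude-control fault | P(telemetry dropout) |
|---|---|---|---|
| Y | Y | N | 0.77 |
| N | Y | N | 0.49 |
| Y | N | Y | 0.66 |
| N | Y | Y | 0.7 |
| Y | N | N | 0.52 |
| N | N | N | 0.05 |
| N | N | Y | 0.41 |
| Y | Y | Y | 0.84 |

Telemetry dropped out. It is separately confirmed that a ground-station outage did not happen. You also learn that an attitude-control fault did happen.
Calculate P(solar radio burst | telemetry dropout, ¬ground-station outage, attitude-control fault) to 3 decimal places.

P(solar radio burst | telemetry dropout, ¬ground-station outage, attitude-control fault) ≈ 0.260

P(telemetry dropout | ¬ground-station outage, attitude-control fault) = 0.41×0.821 + 0.66×0.179 = 0.336610 + 0.118140 = 0.454750
Of this, 0.118140 comes from 0.66×0.179 (the solar radio burst=true cases).
So P(solar radio burst | telemetry dropout, ¬ground-station outage, attitude-control fault) = 0.118140/0.454750 ≈ 0.260.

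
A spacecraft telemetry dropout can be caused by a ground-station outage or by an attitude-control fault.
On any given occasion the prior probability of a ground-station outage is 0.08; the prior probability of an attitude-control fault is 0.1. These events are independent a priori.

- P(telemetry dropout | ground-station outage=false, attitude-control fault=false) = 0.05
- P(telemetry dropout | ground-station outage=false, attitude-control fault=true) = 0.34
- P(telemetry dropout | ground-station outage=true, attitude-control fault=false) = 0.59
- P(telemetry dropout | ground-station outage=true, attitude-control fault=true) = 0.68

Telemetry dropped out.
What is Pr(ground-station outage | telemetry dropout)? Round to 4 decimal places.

Pr(ground-station outage | telemetry dropout) ≈ 0.3973

P(telemetry dropout) = 0.05*0.92*0.9 + 0.34*0.92*0.1 + 0.59*0.08*0.9 + 0.68*0.08*0.1 = 0.041400 + 0.031280 + 0.042480 + 0.005440 = 0.120600
The ground-station outage-present share is 0.042480 + 0.005440 = 0.047920.
Hence the posterior is 0.047920/0.120600 ≈ 0.3973.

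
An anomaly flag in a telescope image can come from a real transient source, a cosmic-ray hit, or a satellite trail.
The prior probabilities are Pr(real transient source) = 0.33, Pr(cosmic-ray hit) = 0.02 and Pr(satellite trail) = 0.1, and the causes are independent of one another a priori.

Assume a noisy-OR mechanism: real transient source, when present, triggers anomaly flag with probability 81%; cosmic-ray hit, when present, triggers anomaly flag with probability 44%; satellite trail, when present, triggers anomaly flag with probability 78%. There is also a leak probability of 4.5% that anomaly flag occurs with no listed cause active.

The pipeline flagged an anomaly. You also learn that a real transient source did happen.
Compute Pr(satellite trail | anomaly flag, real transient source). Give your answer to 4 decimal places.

Pr(satellite trail | anomaly flag, real transient source) ≈ 0.1151

Under noisy-OR, P(anomaly flag | causes) = 1 − (1−0.045)·∏(1−qᵢ) over the active causes.
By total probability over the 4 (cosmic-ray hit, satellite trail) configurations:
  P(anomaly flag | real transient source) = 0.81855*0.98*0.9 + 0.960081*0.98*0.1 + 0.898388*0.02*0.9 + 0.977645*0.02*0.1
        = 0.721961 + 0.094088 + 0.016171 + 0.001955 = 0.834175
The terms with satellite trail present sum to 0.096043, so
  P(satellite trail | anomaly flag, real transient source) = 0.096043 / 0.834175 ≈ 0.1151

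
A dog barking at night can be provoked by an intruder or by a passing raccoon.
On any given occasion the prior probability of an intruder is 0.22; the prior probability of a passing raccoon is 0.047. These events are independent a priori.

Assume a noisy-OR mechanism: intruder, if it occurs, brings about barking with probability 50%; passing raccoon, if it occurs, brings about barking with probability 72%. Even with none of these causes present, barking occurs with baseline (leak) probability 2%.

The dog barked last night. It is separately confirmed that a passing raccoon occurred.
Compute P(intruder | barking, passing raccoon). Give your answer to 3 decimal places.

P(intruder | barking, passing raccoon) ≈ 0.251

Under noisy-OR, P(barking | causes) = 1 − (1−0.02)·∏(1−qᵢ) over the active causes.
Enumerate both values of intruder and weight by the priors:
  P(barking | passing raccoon) = 0.7256*0.78 + 0.8628*0.22
        = 0.565968 + 0.189816 = 0.755784
Configurations with intruder contribute 0.189816, so
  P(intruder | barking, passing raccoon) = 0.189816 / 0.755784 ≈ 0.251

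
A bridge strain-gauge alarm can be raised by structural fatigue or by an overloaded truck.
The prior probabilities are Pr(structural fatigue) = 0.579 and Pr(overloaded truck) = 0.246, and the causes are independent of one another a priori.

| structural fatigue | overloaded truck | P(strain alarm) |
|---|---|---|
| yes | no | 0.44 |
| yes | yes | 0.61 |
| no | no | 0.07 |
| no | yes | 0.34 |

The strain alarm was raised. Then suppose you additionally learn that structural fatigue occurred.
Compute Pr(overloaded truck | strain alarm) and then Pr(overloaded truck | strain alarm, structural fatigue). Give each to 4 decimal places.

Pr(overloaded truck | strain alarm) ≈ 0.3629; Pr(overloaded truck | strain alarm, structural fatigue) ≈ 0.3114

Enumerate the 4 (structural fatigue, overloaded truck) configurations and weight by the priors:
  P(strain alarm) = 0.07*0.421*0.754 + 0.34*0.421*0.246 + 0.44*0.579*0.754 + 0.61*0.579*0.246
        = 0.022220 + 0.035212 + 0.192089 + 0.086885 = 0.336406
Keeping only the overloaded truck-present terms gives 0.122097, so
  P(overloaded truck | strain alarm) = 0.122097 / 0.336406 ≈ 0.3629

Now also conditioning on structural fatigue=true:
Numerator (weight on configurations with overloaded truck): 0.61×0.246 = 0.150060
Denominator P(strain alarm | structural fatigue): 0.44×0.754 + 0.61×0.246 = 0.481820
P(overloaded truck | strain alarm, structural fatigue) = 0.150060/0.481820 ≈ 0.3114
— structural fatigue explains away the evidence for overloaded truck.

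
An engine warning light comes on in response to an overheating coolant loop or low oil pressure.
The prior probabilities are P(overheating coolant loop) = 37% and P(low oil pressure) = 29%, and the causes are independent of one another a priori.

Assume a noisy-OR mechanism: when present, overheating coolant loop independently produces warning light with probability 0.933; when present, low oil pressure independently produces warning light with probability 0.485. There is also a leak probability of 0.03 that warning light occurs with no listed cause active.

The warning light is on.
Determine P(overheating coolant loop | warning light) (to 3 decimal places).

P(overheating coolant loop | warning light) ≈ 0.769

Under noisy-OR, P(warning light | causes) = 1 − (1−0.03)·∏(1−qᵢ) over the active causes.
P(warning light) = 0.03·0.63·0.71 + 0.50045·0.63·0.29 + 0.93501·0.37·0.71 + 0.96653·0.37·0.29 = 0.013419 + 0.091432 + 0.245627 + 0.103709 = 0.454187
The overheating coolant loop-present share is 0.245627 + 0.103709 = 0.349336.
Hence the posterior is 0.349336/0.454187 ≈ 0.769.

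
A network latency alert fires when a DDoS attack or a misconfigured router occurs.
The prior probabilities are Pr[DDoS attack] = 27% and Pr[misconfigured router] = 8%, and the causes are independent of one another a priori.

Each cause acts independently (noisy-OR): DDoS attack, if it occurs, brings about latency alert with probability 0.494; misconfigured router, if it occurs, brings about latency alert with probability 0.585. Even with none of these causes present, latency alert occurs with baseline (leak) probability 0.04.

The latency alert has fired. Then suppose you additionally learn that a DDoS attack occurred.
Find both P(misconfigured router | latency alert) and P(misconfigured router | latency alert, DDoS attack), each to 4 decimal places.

P(misconfigured router | latency alert) ≈ 0.2531; P(misconfigured router | latency alert, DDoS attack) ≈ 0.1189

Under noisy-OR, P(latency alert | causes) = 1 − (1−0.04)·∏(1−qᵢ) over the active causes.
By total probability over the 4 (DDoS attack, misconfigured router) configurations:
  P(latency alert) = 0.04*0.73*0.92 + 0.6016*0.73*0.08 + 0.51424*0.27*0.92 + 0.79841*0.27*0.08
        = 0.026864 + 0.035133 + 0.127737 + 0.017246 = 0.206980
The terms with misconfigured router present sum to 0.052379, so
  P(misconfigured router | latency alert) = 0.052379 / 0.206980 ≈ 0.2531

With the extra evidence:
Sum P(latency alert|·) weighted by the priors over both values of misconfigured router:
  P(latency alert | DDoS attack) = 0.51424·0.92 + 0.79841·0.08
        = 0.473101 + 0.063873 = 0.536974
The terms with misconfigured router present sum to 0.063873, so
  P(misconfigured router | latency alert, DDoS attack) = 0.063873 / 0.536974 ≈ 0.1189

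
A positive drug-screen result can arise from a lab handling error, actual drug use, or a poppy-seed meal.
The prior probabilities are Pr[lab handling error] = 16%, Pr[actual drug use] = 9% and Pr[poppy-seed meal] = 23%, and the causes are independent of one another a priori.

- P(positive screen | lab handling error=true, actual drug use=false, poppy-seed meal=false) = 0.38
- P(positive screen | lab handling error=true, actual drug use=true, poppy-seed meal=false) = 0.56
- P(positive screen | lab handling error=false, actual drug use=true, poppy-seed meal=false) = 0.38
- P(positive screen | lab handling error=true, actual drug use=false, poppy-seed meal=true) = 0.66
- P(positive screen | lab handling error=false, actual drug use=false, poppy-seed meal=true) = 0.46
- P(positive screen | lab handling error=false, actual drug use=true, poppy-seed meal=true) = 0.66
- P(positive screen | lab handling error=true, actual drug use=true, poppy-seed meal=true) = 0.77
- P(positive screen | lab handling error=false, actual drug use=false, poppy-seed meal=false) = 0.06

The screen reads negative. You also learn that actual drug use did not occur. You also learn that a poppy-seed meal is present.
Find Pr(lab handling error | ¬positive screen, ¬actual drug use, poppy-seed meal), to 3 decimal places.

For the numerator, keep only lab handling error=true terms: 0.34*0.16 = 0.054400
Normalizer over all consistent configurations: 0.54*0.84 + 0.34*0.16 = 0.508000
P(lab handling error | ¬positive screen, ¬actual drug use, poppy-seed meal) = 0.054400/0.508000 ≈ 0.107

Pr(lab handling error | ¬positive screen, ¬actual drug use, poppy-seed meal) ≈ 0.107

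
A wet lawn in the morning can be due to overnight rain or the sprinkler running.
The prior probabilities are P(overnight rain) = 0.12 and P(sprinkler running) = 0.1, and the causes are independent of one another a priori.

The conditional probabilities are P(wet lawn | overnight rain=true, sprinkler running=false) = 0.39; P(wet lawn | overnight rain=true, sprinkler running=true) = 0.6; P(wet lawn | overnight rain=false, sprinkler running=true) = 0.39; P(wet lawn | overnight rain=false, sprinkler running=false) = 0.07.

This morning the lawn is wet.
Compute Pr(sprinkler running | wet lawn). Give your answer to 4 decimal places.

Pr(sprinkler running | wet lawn) ≈ 0.2985

P(wet lawn) = 0.07×0.88×0.9 + 0.39×0.88×0.1 + 0.39×0.12×0.9 + 0.6×0.12×0.1 = 0.055440 + 0.034320 + 0.042120 + 0.007200 = 0.139080
The sprinkler running-present share is 0.034320 + 0.007200 = 0.041520.
So P(sprinkler running | wet lawn) = 0.041520/0.139080 ≈ 0.2985.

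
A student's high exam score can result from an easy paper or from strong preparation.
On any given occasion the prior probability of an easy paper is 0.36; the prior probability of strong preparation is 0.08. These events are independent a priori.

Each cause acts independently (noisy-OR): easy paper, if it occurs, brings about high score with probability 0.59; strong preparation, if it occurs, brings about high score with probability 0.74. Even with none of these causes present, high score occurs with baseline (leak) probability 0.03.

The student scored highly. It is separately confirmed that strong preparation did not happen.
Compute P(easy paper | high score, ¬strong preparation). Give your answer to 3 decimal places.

P(easy paper | high score, ¬strong preparation) ≈ 0.919

Under noisy-OR, P(high score | causes) = 1 − (1−0.03)·∏(1−qᵢ) over the active causes.
P(high score | ¬strong preparation) = 0.03*0.64 + 0.6023*0.36 = 0.019200 + 0.216828 = 0.236028
Of this, 0.216828 comes from 0.6023*0.36 (the easy paper=true cases).
Hence the posterior is 0.216828/0.236028 ≈ 0.919.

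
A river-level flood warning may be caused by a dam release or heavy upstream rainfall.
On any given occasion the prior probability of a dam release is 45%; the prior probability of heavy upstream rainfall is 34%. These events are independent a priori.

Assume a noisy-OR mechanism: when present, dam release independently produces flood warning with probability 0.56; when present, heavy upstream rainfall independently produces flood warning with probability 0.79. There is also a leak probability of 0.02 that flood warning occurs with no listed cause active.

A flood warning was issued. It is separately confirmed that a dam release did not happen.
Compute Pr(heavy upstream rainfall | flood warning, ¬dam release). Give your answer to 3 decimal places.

Pr(heavy upstream rainfall | flood warning, ¬dam release) ≈ 0.953

Under noisy-OR, P(flood warning | causes) = 1 − (1−0.02)·∏(1−qᵢ) over the active causes.
For the numerator, keep only heavy upstream rainfall=true terms: 0.7942*0.34 = 0.270028
Normalizer over all consistent configurations: 0.02*0.66 + 0.7942*0.34 = 0.283228
P(heavy upstream rainfall | flood warning, ¬dam release) = 0.270028/0.283228 ≈ 0.953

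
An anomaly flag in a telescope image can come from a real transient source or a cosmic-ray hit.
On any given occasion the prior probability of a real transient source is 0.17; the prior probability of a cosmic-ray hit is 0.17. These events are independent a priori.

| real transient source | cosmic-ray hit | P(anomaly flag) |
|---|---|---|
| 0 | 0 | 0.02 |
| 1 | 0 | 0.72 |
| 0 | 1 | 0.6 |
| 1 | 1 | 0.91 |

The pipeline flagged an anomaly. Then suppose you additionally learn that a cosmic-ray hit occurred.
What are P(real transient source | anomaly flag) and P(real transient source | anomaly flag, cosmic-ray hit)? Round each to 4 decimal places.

Enumerate the 4 (real transient source, cosmic-ray hit) configurations and weight by the priors:
  P(anomaly flag) = 0.02×0.83×0.83 + 0.6×0.83×0.17 + 0.72×0.17×0.83 + 0.91×0.17×0.17
        = 0.013778 + 0.084660 + 0.101592 + 0.026299 = 0.226329
The terms with real transient source present sum to 0.127891, so
  P(real transient source | anomaly flag) = 0.127891 / 0.226329 ≈ 0.5651

With the extra evidence:
Enumerate both values of real transient source and weight by the priors:
  P(anomaly flag | cosmic-ray hit) = 0.6*0.83 + 0.91*0.17
        = 0.498000 + 0.154700 = 0.652700
Configurations with real transient source contribute 0.154700, so
  P(real transient source | anomaly flag, cosmic-ray hit) = 0.154700 / 0.652700 ≈ 0.2370
— cosmic-ray hit explains away the evidence for real transient source.

P(real transient source | anomaly flag) ≈ 0.5651; P(real transient source | anomaly flag, cosmic-ray hit) ≈ 0.2370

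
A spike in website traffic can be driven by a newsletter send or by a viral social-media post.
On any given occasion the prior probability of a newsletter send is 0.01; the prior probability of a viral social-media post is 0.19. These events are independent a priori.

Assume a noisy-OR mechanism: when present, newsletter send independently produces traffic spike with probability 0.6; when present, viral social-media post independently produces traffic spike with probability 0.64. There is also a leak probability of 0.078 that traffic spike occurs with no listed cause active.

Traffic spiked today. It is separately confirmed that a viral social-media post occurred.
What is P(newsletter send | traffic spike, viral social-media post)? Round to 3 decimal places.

Under noisy-OR, P(traffic spike | causes) = 1 − (1−0.078)·∏(1−qᵢ) over the active causes.
P(traffic spike | viral social-media post) = 0.66808*0.99 + 0.867232*0.01 = 0.661399 + 0.008672 = 0.670071
Of this, 0.008672 comes from 0.867232*0.01 (the newsletter send=true cases).
So P(newsletter send | traffic spike, viral social-media post) = 0.008672/0.670071 ≈ 0.013.

P(newsletter send | traffic spike, viral social-media post) ≈ 0.013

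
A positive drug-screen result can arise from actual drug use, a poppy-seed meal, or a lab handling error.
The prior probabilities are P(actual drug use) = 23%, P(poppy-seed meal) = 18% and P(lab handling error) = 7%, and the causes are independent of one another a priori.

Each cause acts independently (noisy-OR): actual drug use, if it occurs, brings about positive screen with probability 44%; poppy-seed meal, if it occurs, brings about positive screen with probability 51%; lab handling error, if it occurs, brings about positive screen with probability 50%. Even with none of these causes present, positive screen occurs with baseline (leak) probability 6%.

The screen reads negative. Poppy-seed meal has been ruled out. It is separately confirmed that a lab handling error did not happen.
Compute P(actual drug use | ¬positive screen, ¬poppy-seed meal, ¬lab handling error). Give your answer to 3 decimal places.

P(actual drug use | ¬positive screen, ¬poppy-seed meal, ¬lab handling error) ≈ 0.143

Under noisy-OR, P(positive screen | causes) = 1 − (1−0.06)·∏(1−qᵢ) over the active causes.
P(¬positive screen | ¬poppy-seed meal, ¬lab handling error) = 0.94×0.77 + 0.5264×0.23 = 0.723800 + 0.121072 = 0.844872
Of this, 0.121072 comes from 0.5264×0.23 (the actual drug use=true cases).
So P(actual drug use | ¬positive screen, ¬poppy-seed meal, ¬lab handling error) = 0.121072/0.844872 ≈ 0.143.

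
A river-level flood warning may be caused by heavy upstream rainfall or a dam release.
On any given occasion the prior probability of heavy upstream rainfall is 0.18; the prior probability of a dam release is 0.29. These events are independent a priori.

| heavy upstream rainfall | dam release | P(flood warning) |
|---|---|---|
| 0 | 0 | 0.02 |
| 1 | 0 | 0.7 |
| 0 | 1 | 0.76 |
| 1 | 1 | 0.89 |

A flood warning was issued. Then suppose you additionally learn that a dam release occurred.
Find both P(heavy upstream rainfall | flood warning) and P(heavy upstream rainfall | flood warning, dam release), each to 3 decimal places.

P(flood warning) = 0.02×0.82×0.71 + 0.76×0.82×0.29 + 0.7×0.18×0.71 + 0.89×0.18×0.29 = 0.011644 + 0.180728 + 0.089460 + 0.046458 = 0.328290
Of this, 0.135918 comes from 0.089460 + 0.046458 (the heavy upstream rainfall=true cases).
P(heavy upstream rainfall | flood warning) = 0.135918 / 0.328290 ≈ 0.414

With the extra evidence:
For the numerator, keep only heavy upstream rainfall=true terms: 0.89*0.18 = 0.160200
Denominator P(flood warning | dam release): 0.76*0.82 + 0.89*0.18 = 0.783400
P(heavy upstream rainfall | flood warning, dam release) = 0.160200/0.783400 ≈ 0.204

P(heavy upstream rainfall | flood warning) ≈ 0.414; P(heavy upstream rainfall | flood warning, dam release) ≈ 0.204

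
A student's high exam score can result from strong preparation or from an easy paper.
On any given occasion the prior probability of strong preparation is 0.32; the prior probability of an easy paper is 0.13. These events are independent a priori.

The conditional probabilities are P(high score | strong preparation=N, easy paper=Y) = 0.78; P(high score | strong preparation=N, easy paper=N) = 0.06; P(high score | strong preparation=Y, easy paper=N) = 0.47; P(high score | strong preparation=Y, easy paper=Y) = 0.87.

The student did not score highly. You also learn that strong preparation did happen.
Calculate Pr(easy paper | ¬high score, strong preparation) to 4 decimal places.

Pr(easy paper | ¬high score, strong preparation) ≈ 0.0354

P(¬high score | strong preparation) = 0.53×0.87 + 0.13×0.13 = 0.461100 + 0.016900 = 0.478000
Restricting to configurations with easy paper present: 0.13×0.13 = 0.016900.
So P(easy paper | ¬high score, strong preparation) = 0.016900/0.478000 ≈ 0.0354.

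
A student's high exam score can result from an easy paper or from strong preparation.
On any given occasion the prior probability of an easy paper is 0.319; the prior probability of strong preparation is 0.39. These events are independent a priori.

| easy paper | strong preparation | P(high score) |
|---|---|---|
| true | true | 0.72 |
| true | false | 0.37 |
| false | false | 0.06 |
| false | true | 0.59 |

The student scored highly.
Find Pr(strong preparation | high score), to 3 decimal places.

Pr(strong preparation | high score) ≈ 0.718

By total probability over the 4 (easy paper, strong preparation) configurations:
  P(high score) = 0.06·0.681·0.61 + 0.59·0.681·0.39 + 0.37·0.319·0.61 + 0.72·0.319·0.39
        = 0.024925 + 0.156698 + 0.071998 + 0.089575 = 0.343196
Keeping only the strong preparation-present terms gives 0.246273, so
  P(strong preparation | high score) = 0.246273 / 0.343196 ≈ 0.718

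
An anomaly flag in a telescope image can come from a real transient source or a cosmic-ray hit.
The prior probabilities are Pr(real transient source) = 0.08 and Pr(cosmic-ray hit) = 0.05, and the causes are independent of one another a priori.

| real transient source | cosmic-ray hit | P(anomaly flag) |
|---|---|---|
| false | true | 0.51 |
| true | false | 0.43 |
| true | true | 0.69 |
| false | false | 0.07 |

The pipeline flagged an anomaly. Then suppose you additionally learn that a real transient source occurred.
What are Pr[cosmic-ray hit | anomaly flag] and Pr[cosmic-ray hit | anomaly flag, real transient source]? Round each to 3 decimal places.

Pr[cosmic-ray hit | anomaly flag] ≈ 0.218; Pr[cosmic-ray hit | anomaly flag, real transient source] ≈ 0.078

P(anomaly flag) = 0.07·0.92·0.95 + 0.51·0.92·0.05 + 0.43·0.08·0.95 + 0.69·0.08·0.05 = 0.061180 + 0.023460 + 0.032680 + 0.002760 = 0.120080
Restricting to configurations with cosmic-ray hit present: 0.023460 + 0.002760 = 0.026220.
P(cosmic-ray hit | anomaly flag) = 0.026220 / 0.120080 ≈ 0.218

Now also conditioning on real transient source=true:
P(anomaly flag | real transient source) = 0.43*0.95 + 0.69*0.05 = 0.408500 + 0.034500 = 0.443000
The cosmic-ray hit-present share is 0.69*0.05 = 0.034500.
Hence the posterior is 0.034500/0.443000 ≈ 0.078.
This is intercausal reasoning (explaining away): once real transient source accounts for the anomaly flag, cosmic-ray hit becomes less likely.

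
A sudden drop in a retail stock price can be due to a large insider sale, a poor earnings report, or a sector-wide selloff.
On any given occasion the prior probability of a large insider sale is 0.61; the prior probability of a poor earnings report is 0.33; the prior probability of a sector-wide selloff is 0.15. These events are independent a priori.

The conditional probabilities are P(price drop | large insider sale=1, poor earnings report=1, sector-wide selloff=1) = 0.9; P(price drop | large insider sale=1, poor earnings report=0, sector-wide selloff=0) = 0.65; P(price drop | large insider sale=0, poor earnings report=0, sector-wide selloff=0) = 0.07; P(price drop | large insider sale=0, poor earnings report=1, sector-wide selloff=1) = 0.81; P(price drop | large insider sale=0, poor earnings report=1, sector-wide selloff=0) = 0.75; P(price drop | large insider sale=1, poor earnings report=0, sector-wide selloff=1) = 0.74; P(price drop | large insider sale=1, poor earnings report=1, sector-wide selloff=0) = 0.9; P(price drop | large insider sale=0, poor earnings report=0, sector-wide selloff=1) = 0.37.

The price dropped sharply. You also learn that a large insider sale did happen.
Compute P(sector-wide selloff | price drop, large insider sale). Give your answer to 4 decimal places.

P(sector-wide selloff | price drop, large insider sale) ≈ 0.1604

For the numerator, keep only sector-wide selloff=true terms: 0.074370 + 0.044550 = 0.118920
Normalizer over all consistent configurations: 0.65×0.67×0.85 + 0.74×0.67×0.15 + 0.9×0.33×0.85 + 0.9×0.33×0.15 = 0.741545
Posterior = 0.118920 / 0.741545 ≈ 0.1604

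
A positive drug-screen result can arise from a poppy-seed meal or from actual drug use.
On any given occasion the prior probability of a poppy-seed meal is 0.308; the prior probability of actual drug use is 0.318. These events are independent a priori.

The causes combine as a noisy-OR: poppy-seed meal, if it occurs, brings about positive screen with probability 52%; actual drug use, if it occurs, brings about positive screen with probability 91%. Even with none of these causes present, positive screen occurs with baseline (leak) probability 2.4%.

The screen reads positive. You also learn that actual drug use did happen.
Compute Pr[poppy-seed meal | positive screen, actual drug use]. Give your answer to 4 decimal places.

Under noisy-OR, P(positive screen | causes) = 1 − (1−0.024)·∏(1−qᵢ) over the active causes.
Numerator (weight on configurations with poppy-seed meal): 0.957837*0.308 = 0.295014
Normalizer over all consistent configurations: 0.91216*0.692 + 0.957837*0.308 = 0.926229
Posterior = 0.295014 / 0.926229 ≈ 0.3185

Pr[poppy-seed meal | positive screen, actual drug use] ≈ 0.3185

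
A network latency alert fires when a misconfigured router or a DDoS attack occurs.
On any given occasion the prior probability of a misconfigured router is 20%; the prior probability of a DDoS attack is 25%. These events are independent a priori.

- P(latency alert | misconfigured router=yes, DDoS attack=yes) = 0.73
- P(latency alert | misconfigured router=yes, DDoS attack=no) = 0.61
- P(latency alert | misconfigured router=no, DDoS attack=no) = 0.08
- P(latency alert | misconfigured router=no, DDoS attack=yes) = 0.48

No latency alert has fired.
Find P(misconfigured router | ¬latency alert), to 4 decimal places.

Weight on misconfigured router=true, given the evidence: 0.058500 + 0.013500 = 0.072000
Denominator P(¬latency alert): 0.92×0.8×0.75 + 0.52×0.8×0.25 + 0.39×0.2×0.75 + 0.27×0.2×0.25 = 0.728000
Posterior = 0.072000 / 0.728000 ≈ 0.0989

P(misconfigured router | ¬latency alert) ≈ 0.0989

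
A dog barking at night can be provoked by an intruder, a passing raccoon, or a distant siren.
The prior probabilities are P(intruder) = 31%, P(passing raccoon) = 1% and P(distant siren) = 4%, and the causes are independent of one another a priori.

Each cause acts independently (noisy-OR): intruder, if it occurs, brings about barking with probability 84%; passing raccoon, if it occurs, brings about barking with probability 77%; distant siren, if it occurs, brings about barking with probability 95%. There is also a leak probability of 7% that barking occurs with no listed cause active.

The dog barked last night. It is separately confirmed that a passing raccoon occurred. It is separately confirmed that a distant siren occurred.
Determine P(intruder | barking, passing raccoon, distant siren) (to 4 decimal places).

P(intruder | barking, passing raccoon, distant siren) ≈ 0.3119

Under noisy-OR, P(barking | causes) = 1 − (1−0.07)·∏(1−qᵢ) over the active causes.
Enumerate both values of intruder and weight by the priors:
  P(barking | passing raccoon, distant siren) = 0.989305*0.69 + 0.998289*0.31
        = 0.682620 + 0.309470 = 0.992090
The terms with intruder present sum to 0.309470, so
  P(intruder | barking, passing raccoon, distant siren) = 0.309470 / 0.992090 ≈ 0.3119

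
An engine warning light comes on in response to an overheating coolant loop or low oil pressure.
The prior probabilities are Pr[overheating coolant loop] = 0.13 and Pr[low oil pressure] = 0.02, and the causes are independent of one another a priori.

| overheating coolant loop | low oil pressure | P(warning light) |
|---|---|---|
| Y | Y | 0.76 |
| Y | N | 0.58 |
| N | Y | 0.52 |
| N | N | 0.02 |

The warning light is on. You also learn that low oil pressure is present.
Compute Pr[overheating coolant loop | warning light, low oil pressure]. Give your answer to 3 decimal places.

P(warning light | low oil pressure) = 0.52·0.87 + 0.76·0.13 = 0.452400 + 0.098800 = 0.551200
The overheating coolant loop-present share is 0.76·0.13 = 0.098800.
P(overheating coolant loop | warning light, low oil pressure) = 0.098800 / 0.551200 ≈ 0.179

Pr[overheating coolant loop | warning light, low oil pressure] ≈ 0.179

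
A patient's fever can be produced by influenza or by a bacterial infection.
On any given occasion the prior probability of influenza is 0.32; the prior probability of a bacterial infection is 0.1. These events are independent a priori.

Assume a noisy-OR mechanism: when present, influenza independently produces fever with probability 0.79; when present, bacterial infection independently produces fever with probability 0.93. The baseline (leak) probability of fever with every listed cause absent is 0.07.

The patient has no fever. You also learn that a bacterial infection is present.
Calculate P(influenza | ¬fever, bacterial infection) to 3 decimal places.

Under noisy-OR, P(fever | causes) = 1 − (1−0.07)·∏(1−qᵢ) over the active causes.
Enumerate both values of influenza and weight by the priors:
  P(¬fever | bacterial infection) = 0.0651×0.68 + 0.013671×0.32
        = 0.044268 + 0.004375 = 0.048643
Keeping only the influenza-present terms gives 0.004375, so
  P(influenza | ¬fever, bacterial infection) = 0.004375 / 0.048643 ≈ 0.090

P(influenza | ¬fever, bacterial infection) ≈ 0.090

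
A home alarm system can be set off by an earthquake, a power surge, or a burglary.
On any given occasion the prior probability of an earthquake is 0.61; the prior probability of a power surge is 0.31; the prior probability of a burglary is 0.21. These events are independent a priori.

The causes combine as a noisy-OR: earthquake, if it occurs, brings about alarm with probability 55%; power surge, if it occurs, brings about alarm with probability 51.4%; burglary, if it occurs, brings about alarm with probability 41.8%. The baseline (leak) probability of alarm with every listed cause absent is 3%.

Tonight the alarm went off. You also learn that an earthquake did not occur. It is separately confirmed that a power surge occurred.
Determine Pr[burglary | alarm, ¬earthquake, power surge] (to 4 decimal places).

Pr[burglary | alarm, ¬earthquake, power surge] ≈ 0.2674

Under noisy-OR, P(alarm | causes) = 1 − (1−0.03)·∏(1−qᵢ) over the active causes.
Weight on burglary=true, given the evidence: 0.725634*0.21 = 0.152383
Normalizer over all consistent configurations: 0.52858*0.79 + 0.725634*0.21 = 0.569961
P(burglary | alarm, ¬earthquake, power surge) = 0.152383/0.569961 ≈ 0.2674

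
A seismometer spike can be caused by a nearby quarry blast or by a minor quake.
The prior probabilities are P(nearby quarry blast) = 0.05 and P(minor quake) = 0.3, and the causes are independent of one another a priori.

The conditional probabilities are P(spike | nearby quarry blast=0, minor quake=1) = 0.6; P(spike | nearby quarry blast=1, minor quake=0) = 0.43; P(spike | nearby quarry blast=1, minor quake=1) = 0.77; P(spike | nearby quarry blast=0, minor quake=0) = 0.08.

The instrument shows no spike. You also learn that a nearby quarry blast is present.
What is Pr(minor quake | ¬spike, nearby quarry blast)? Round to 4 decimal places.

For the numerator, keep only minor quake=true terms: 0.23·0.3 = 0.069000
Denominator P(¬spike | nearby quarry blast): 0.57·0.7 + 0.23·0.3 = 0.468000
Posterior = 0.069000 / 0.468000 ≈ 0.1474

Pr(minor quake | ¬spike, nearby quarry blast) ≈ 0.1474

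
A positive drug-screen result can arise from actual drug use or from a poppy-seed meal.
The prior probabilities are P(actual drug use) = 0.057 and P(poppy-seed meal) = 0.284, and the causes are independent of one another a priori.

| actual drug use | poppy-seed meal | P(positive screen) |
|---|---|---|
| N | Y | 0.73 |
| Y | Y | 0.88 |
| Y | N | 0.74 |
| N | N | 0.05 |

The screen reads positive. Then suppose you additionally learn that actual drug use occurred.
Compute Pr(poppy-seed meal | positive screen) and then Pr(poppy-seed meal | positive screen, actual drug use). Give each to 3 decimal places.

Pr(poppy-seed meal | positive screen) ≈ 0.766; Pr(poppy-seed meal | positive screen, actual drug use) ≈ 0.321

P(positive screen) = 0.05*0.943*0.716 + 0.73*0.943*0.284 + 0.74*0.057*0.716 + 0.88*0.057*0.284 = 0.033759 + 0.195503 + 0.030201 + 0.014245 = 0.273708
The poppy-seed meal-present share is 0.195503 + 0.014245 = 0.209748.
Hence the posterior is 0.209748/0.273708 ≈ 0.766.

With the extra evidence:
By total probability over both values of poppy-seed meal:
  P(positive screen | actual drug use) = 0.74*0.716 + 0.88*0.284
        = 0.529840 + 0.249920 = 0.779760
Keeping only the poppy-seed meal-present terms gives 0.249920, so
  P(poppy-seed meal | positive screen, actual drug use) = 0.249920 / 0.779760 ≈ 0.321
Conditioning on actual drug use lowers the posterior on poppy-seed meal: the classic explaining-away effect in a common-effect structure.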